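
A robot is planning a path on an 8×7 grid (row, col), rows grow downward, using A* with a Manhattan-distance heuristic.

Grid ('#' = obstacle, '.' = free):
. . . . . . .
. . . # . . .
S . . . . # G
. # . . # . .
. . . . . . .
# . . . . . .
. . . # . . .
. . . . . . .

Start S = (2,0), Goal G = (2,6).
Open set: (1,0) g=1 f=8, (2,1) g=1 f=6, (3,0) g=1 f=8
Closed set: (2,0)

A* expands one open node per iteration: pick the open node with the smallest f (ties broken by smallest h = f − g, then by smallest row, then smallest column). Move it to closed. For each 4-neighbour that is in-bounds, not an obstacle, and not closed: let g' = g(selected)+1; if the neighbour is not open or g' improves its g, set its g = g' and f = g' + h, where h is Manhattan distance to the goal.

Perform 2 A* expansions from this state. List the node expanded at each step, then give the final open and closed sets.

step 1: expand (2,1) (f=6, h=5) → closed; open now [(1,0) g=1 f=8, (1,1) g=2 f=8, (2,2) g=2 f=6, (3,0) g=1 f=8]
step 2: expand (2,2) (f=6, h=4) → closed; open now [(1,0) g=1 f=8, (1,1) g=2 f=8, (1,2) g=3 f=8, (2,3) g=3 f=6, (3,0) g=1 f=8, (3,2) g=3 f=8]

order=[(2,1) → (2,2)]; open=[(1,0) g=1 f=8, (1,1) g=2 f=8, (1,2) g=3 f=8, (2,3) g=3 f=6, (3,0) g=1 f=8, (3,2) g=3 f=8]; closed=[(2,0), (2,1), (2,2)]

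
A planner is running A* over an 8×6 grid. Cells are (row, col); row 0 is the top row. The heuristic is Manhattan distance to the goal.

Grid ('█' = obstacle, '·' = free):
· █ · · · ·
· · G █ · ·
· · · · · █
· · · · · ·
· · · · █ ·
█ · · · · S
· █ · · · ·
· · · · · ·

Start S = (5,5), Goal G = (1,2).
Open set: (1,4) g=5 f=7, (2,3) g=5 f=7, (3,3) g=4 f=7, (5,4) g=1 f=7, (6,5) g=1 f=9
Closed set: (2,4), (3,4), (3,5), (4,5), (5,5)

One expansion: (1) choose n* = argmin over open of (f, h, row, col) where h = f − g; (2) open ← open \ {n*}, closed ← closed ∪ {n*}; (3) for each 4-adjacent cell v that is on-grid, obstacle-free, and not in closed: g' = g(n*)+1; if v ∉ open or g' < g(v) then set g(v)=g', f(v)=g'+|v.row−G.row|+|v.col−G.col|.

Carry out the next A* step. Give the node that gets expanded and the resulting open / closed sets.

step 1: expand (1,4) (f=7, h=2) → closed; open now [(0,4) g=6 f=9, (1,5) g=6 f=9, (2,3) g=5 f=7, (3,3) g=4 f=7, (5,4) g=1 f=7, (6,5) g=1 f=9]

expanded=(1,4); open=[(0,4) g=6 f=9, (1,5) g=6 f=9, (2,3) g=5 f=7, (3,3) g=4 f=7, (5,4) g=1 f=7, (6,5) g=1 f=9]; closed=[(1,4), (2,4), (3,4), (3,5), (4,5), (5,5)]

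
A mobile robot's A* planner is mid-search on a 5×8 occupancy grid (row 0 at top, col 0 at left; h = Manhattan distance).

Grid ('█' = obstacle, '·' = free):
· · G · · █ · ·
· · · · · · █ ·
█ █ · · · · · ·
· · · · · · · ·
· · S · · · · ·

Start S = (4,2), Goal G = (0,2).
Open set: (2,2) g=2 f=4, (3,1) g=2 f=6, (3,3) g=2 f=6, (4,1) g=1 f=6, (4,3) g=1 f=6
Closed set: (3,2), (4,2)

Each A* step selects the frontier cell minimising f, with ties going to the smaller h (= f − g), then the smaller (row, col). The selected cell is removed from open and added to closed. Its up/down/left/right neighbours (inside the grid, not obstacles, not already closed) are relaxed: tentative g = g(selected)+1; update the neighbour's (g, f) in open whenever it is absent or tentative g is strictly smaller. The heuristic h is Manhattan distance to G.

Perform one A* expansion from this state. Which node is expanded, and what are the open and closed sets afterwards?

step 1: expand (2,2) (f=4, h=2) → closed; open now [(1,2) g=3 f=4, (2,3) g=3 f=6, (3,1) g=2 f=6, (3,3) g=2 f=6, (4,1) g=1 f=6, (4,3) g=1 f=6]

expanded=(2,2); open=[(1,2) g=3 f=4, (2,3) g=3 f=6, (3,1) g=2 f=6, (3,3) g=2 f=6, (4,1) g=1 f=6, (4,3) g=1 f=6]; closed=[(2,2), (3,2), (4,2)]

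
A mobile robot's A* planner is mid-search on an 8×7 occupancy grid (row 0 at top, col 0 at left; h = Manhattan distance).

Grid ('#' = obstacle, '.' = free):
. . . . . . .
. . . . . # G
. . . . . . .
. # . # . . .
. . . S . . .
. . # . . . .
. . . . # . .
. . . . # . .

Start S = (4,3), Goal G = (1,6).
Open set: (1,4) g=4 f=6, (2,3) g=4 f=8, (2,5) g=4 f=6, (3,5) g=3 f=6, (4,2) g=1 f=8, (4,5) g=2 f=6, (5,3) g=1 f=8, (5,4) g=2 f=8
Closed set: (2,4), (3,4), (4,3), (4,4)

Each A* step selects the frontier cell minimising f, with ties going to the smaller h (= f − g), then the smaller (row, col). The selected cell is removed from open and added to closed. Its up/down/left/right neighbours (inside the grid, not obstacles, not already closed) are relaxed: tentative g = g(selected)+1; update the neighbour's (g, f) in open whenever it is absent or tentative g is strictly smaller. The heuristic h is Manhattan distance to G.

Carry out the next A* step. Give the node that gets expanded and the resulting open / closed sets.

step 1: expand (1,4) (f=6, h=2) → closed; open now [(0,4) g=5 f=8, (1,3) g=5 f=8, (2,3) g=4 f=8, (2,5) g=4 f=6, (3,5) g=3 f=6, (4,2) g=1 f=8, (4,5) g=2 f=6, (5,3) g=1 f=8, (5,4) g=2 f=8]

expanded=(1,4); open=[(0,4) g=5 f=8, (1,3) g=5 f=8, (2,3) g=4 f=8, (2,5) g=4 f=6, (3,5) g=3 f=6, (4,2) g=1 f=8, (4,5) g=2 f=6, (5,3) g=1 f=8, (5,4) g=2 f=8]; closed=[(1,4), (2,4), (3,4), (4,3), (4,4)]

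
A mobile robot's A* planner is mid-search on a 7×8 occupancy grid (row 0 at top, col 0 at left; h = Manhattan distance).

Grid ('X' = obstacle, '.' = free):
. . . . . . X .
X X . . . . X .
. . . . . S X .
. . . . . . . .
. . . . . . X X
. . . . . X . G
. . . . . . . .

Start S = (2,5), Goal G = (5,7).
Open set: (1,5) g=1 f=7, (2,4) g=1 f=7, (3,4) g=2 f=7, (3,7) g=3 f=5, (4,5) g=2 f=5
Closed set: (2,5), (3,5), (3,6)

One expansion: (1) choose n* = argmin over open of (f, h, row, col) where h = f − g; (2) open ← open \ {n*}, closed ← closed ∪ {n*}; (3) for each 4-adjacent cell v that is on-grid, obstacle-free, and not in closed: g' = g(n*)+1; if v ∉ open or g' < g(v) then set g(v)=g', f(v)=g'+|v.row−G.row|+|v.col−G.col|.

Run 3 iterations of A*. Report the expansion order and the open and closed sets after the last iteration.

order=[(3,7) → (4,5) → (2,7)]; open=[(1,5) g=1 f=7, (1,7) g=5 f=9, (2,4) g=1 f=7, (3,4) g=2 f=7, (4,4) g=3 f=7]; closed=[(2,5), (2,7), (3,5), (3,6), (3,7), (4,5)]

step 1: expand (3,7) (f=5, h=2) → closed; open now [(1,5) g=1 f=7, (2,4) g=1 f=7, (2,7) g=4 f=7, (3,4) g=2 f=7, (4,5) g=2 f=5]
step 2: expand (4,5) (f=5, h=3) → closed; open now [(1,5) g=1 f=7, (2,4) g=1 f=7, (2,7) g=4 f=7, (3,4) g=2 f=7, (4,4) g=3 f=7]
step 3: expand (2,7) (f=7, h=3) → closed; open now [(1,5) g=1 f=7, (1,7) g=5 f=9, (2,4) g=1 f=7, (3,4) g=2 f=7, (4,4) g=3 f=7]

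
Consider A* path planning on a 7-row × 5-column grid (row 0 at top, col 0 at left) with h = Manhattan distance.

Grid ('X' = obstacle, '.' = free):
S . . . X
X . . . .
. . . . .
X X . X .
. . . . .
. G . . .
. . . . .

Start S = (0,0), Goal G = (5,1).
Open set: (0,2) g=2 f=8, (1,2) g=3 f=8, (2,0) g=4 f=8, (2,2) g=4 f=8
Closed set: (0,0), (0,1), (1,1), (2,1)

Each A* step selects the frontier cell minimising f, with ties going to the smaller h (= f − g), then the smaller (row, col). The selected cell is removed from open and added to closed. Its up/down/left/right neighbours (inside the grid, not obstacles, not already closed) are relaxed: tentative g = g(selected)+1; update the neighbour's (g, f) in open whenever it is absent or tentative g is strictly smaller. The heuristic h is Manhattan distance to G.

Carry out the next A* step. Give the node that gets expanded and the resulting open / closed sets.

step 1: expand (2,0) (f=8, h=4) → closed; open now [(0,2) g=2 f=8, (1,2) g=3 f=8, (2,2) g=4 f=8]

expanded=(2,0); open=[(0,2) g=2 f=8, (1,2) g=3 f=8, (2,2) g=4 f=8]; closed=[(0,0), (0,1), (1,1), (2,0), (2,1)]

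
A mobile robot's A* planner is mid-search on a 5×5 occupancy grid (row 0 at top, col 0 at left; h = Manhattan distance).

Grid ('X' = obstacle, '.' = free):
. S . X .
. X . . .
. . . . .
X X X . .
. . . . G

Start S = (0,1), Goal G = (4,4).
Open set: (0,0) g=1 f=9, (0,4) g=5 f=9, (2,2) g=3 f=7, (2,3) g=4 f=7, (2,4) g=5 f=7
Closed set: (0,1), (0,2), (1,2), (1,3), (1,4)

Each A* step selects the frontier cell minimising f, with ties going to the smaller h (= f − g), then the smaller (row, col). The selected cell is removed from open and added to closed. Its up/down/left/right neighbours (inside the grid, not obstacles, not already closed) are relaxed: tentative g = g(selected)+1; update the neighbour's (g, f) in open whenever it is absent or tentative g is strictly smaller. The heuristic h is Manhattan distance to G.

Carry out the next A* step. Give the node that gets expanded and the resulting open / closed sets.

step 1: expand (2,4) (f=7, h=2) → closed; open now [(0,0) g=1 f=9, (0,4) g=5 f=9, (2,2) g=3 f=7, (2,3) g=4 f=7, (3,4) g=6 f=7]

expanded=(2,4); open=[(0,0) g=1 f=9, (0,4) g=5 f=9, (2,2) g=3 f=7, (2,3) g=4 f=7, (3,4) g=6 f=7]; closed=[(0,1), (0,2), (1,2), (1,3), (1,4), (2,4)]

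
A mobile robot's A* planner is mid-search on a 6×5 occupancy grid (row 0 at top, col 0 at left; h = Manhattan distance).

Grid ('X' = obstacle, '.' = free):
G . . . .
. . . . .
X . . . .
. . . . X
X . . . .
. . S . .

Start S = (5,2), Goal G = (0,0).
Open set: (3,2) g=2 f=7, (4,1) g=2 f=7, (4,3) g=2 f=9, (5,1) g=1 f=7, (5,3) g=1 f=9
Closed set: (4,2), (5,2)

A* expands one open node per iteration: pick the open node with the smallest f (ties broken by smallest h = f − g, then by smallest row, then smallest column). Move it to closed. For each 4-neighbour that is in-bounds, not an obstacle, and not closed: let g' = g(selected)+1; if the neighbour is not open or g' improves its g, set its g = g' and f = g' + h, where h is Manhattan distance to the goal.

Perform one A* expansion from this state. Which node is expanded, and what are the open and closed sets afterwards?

expanded=(3,2); open=[(2,2) g=3 f=7, (3,1) g=3 f=7, (3,3) g=3 f=9, (4,1) g=2 f=7, (4,3) g=2 f=9, (5,1) g=1 f=7, (5,3) g=1 f=9]; closed=[(3,2), (4,2), (5,2)]

step 1: expand (3,2) (f=7, h=5) → closed; open now [(2,2) g=3 f=7, (3,1) g=3 f=7, (3,3) g=3 f=9, (4,1) g=2 f=7, (4,3) g=2 f=9, (5,1) g=1 f=7, (5,3) g=1 f=9]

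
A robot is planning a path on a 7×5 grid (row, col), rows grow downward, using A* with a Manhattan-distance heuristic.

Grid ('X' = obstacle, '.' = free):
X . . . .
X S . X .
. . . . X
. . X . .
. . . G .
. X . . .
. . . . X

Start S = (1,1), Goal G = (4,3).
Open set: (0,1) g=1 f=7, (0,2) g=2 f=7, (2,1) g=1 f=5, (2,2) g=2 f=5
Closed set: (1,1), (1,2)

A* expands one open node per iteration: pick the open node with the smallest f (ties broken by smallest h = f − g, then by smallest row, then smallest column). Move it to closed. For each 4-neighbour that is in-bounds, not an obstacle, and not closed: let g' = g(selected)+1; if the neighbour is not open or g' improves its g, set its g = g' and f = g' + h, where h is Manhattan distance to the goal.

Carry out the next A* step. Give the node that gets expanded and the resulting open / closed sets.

step 1: expand (2,2) (f=5, h=3) → closed; open now [(0,1) g=1 f=7, (0,2) g=2 f=7, (2,1) g=1 f=5, (2,3) g=3 f=5]

expanded=(2,2); open=[(0,1) g=1 f=7, (0,2) g=2 f=7, (2,1) g=1 f=5, (2,3) g=3 f=5]; closed=[(1,1), (1,2), (2,2)]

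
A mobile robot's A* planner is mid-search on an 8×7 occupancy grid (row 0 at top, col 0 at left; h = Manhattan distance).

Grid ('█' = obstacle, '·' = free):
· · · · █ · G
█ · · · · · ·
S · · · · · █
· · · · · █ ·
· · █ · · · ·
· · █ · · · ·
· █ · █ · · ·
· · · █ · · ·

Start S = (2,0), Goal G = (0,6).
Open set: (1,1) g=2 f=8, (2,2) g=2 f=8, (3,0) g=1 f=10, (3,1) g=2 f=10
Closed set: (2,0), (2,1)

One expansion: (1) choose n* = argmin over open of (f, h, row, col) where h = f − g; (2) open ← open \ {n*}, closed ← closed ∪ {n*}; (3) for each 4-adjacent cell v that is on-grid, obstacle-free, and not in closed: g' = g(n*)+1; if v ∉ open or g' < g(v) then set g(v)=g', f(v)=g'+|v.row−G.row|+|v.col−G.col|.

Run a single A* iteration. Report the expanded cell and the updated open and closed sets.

expanded=(1,1); open=[(0,1) g=3 f=8, (1,2) g=3 f=8, (2,2) g=2 f=8, (3,0) g=1 f=10, (3,1) g=2 f=10]; closed=[(1,1), (2,0), (2,1)]

step 1: expand (1,1) (f=8, h=6) → closed; open now [(0,1) g=3 f=8, (1,2) g=3 f=8, (2,2) g=2 f=8, (3,0) g=1 f=10, (3,1) g=2 f=10]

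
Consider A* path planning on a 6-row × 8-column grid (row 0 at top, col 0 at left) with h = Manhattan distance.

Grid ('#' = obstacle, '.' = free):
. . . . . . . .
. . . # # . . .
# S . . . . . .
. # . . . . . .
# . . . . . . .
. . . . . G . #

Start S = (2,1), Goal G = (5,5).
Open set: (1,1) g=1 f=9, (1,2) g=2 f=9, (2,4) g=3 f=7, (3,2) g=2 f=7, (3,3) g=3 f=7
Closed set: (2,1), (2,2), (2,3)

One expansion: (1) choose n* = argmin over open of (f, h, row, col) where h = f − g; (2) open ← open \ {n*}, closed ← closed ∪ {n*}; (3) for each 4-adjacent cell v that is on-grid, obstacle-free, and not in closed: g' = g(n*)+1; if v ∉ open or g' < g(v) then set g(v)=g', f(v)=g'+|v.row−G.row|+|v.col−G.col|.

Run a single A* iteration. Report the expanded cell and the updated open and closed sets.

expanded=(2,4); open=[(1,1) g=1 f=9, (1,2) g=2 f=9, (2,5) g=4 f=7, (3,2) g=2 f=7, (3,3) g=3 f=7, (3,4) g=4 f=7]; closed=[(2,1), (2,2), (2,3), (2,4)]

step 1: expand (2,4) (f=7, h=4) → closed; open now [(1,1) g=1 f=9, (1,2) g=2 f=9, (2,5) g=4 f=7, (3,2) g=2 f=7, (3,3) g=3 f=7, (3,4) g=4 f=7]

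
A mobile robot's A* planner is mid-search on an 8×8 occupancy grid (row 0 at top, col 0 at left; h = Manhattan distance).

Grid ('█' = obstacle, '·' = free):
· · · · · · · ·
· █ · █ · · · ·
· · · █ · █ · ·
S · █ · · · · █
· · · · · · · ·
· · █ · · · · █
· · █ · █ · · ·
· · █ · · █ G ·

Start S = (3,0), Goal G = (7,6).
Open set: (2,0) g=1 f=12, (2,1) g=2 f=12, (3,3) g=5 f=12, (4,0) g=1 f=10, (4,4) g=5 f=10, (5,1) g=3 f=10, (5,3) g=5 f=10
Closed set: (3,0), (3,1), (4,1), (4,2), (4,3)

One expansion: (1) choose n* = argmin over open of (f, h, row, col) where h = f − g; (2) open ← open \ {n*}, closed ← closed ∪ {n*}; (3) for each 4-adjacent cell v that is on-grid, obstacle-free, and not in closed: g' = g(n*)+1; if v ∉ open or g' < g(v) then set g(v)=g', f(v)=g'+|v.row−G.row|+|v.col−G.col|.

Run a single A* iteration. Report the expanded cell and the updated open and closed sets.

expanded=(4,4); open=[(2,0) g=1 f=12, (2,1) g=2 f=12, (3,3) g=5 f=12, (3,4) g=6 f=12, (4,0) g=1 f=10, (4,5) g=6 f=10, (5,1) g=3 f=10, (5,3) g=5 f=10, (5,4) g=6 f=10]; closed=[(3,0), (3,1), (4,1), (4,2), (4,3), (4,4)]

step 1: expand (4,4) (f=10, h=5) → closed; open now [(2,0) g=1 f=12, (2,1) g=2 f=12, (3,3) g=5 f=12, (3,4) g=6 f=12, (4,0) g=1 f=10, (4,5) g=6 f=10, (5,1) g=3 f=10, (5,3) g=5 f=10, (5,4) g=6 f=10]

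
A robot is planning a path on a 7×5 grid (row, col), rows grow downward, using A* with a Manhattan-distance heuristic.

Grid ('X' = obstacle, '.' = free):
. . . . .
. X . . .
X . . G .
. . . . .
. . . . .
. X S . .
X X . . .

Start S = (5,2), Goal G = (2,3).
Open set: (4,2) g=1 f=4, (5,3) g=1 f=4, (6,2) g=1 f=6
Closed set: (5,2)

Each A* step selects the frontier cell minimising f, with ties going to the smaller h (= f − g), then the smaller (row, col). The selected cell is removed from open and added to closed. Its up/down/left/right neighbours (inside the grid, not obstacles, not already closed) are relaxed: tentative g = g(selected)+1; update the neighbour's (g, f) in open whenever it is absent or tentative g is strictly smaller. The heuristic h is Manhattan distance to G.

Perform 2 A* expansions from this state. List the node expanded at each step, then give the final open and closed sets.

step 1: expand (4,2) (f=4, h=3) → closed; open now [(3,2) g=2 f=4, (4,1) g=2 f=6, (4,3) g=2 f=4, (5,3) g=1 f=4, (6,2) g=1 f=6]
step 2: expand (3,2) (f=4, h=2) → closed; open now [(2,2) g=3 f=4, (3,1) g=3 f=6, (3,3) g=3 f=4, (4,1) g=2 f=6, (4,3) g=2 f=4, (5,3) g=1 f=4, (6,2) g=1 f=6]

order=[(4,2) → (3,2)]; open=[(2,2) g=3 f=4, (3,1) g=3 f=6, (3,3) g=3 f=4, (4,1) g=2 f=6, (4,3) g=2 f=4, (5,3) g=1 f=4, (6,2) g=1 f=6]; closed=[(3,2), (4,2), (5,2)]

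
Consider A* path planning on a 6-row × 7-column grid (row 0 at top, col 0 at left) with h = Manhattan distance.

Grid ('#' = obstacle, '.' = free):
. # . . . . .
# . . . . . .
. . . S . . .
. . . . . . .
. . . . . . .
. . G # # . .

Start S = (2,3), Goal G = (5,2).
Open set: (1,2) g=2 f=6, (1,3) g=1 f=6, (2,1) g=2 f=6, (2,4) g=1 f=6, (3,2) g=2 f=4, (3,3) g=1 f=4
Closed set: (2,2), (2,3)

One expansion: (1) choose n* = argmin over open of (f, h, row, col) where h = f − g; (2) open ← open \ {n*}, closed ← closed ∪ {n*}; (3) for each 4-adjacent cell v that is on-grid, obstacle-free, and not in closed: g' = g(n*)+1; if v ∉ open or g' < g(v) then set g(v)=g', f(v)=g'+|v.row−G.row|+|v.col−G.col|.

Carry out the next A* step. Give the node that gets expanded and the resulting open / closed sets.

expanded=(3,2); open=[(1,2) g=2 f=6, (1,3) g=1 f=6, (2,1) g=2 f=6, (2,4) g=1 f=6, (3,1) g=3 f=6, (3,3) g=1 f=4, (4,2) g=3 f=4]; closed=[(2,2), (2,3), (3,2)]

step 1: expand (3,2) (f=4, h=2) → closed; open now [(1,2) g=2 f=6, (1,3) g=1 f=6, (2,1) g=2 f=6, (2,4) g=1 f=6, (3,1) g=3 f=6, (3,3) g=1 f=4, (4,2) g=3 f=4]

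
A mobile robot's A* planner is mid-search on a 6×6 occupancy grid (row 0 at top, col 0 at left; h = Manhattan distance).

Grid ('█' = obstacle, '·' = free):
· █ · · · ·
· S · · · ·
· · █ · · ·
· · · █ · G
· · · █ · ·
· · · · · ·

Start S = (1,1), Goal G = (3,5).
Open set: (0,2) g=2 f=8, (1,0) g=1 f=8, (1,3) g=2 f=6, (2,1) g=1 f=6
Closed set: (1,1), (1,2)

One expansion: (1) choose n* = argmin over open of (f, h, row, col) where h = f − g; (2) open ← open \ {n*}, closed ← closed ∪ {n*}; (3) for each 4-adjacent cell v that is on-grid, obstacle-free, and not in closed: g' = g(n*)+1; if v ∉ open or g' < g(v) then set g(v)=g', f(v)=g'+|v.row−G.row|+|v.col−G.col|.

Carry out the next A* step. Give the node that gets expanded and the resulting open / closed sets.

step 1: expand (1,3) (f=6, h=4) → closed; open now [(0,2) g=2 f=8, (0,3) g=3 f=8, (1,0) g=1 f=8, (1,4) g=3 f=6, (2,1) g=1 f=6, (2,3) g=3 f=6]

expanded=(1,3); open=[(0,2) g=2 f=8, (0,3) g=3 f=8, (1,0) g=1 f=8, (1,4) g=3 f=6, (2,1) g=1 f=6, (2,3) g=3 f=6]; closed=[(1,1), (1,2), (1,3)]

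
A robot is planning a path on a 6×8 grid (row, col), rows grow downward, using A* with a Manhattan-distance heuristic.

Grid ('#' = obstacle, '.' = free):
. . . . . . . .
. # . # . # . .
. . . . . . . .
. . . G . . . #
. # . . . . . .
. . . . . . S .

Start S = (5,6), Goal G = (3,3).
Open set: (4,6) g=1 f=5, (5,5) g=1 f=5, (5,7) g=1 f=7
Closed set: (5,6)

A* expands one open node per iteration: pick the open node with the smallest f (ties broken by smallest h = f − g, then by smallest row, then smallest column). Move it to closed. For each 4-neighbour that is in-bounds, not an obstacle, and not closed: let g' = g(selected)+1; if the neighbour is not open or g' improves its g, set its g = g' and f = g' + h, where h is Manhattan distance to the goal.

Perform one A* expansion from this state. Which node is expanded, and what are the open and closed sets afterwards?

step 1: expand (4,6) (f=5, h=4) → closed; open now [(3,6) g=2 f=5, (4,5) g=2 f=5, (4,7) g=2 f=7, (5,5) g=1 f=5, (5,7) g=1 f=7]

expanded=(4,6); open=[(3,6) g=2 f=5, (4,5) g=2 f=5, (4,7) g=2 f=7, (5,5) g=1 f=5, (5,7) g=1 f=7]; closed=[(4,6), (5,6)]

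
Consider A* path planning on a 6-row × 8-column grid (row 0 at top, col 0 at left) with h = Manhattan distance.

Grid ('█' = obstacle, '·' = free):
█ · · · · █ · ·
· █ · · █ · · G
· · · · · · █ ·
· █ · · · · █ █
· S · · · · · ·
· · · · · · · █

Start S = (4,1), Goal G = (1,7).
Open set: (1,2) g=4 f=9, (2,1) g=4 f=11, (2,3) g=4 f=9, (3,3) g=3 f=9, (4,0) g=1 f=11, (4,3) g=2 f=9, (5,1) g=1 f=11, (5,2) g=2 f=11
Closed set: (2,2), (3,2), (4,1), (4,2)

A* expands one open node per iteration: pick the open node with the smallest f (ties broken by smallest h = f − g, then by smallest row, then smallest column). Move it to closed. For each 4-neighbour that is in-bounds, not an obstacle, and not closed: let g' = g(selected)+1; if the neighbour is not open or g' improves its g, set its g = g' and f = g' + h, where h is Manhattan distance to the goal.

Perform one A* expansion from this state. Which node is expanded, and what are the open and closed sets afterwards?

expanded=(1,2); open=[(0,2) g=5 f=11, (1,3) g=5 f=9, (2,1) g=4 f=11, (2,3) g=4 f=9, (3,3) g=3 f=9, (4,0) g=1 f=11, (4,3) g=2 f=9, (5,1) g=1 f=11, (5,2) g=2 f=11]; closed=[(1,2), (2,2), (3,2), (4,1), (4,2)]

step 1: expand (1,2) (f=9, h=5) → closed; open now [(0,2) g=5 f=11, (1,3) g=5 f=9, (2,1) g=4 f=11, (2,3) g=4 f=9, (3,3) g=3 f=9, (4,0) g=1 f=11, (4,3) g=2 f=9, (5,1) g=1 f=11, (5,2) g=2 f=11]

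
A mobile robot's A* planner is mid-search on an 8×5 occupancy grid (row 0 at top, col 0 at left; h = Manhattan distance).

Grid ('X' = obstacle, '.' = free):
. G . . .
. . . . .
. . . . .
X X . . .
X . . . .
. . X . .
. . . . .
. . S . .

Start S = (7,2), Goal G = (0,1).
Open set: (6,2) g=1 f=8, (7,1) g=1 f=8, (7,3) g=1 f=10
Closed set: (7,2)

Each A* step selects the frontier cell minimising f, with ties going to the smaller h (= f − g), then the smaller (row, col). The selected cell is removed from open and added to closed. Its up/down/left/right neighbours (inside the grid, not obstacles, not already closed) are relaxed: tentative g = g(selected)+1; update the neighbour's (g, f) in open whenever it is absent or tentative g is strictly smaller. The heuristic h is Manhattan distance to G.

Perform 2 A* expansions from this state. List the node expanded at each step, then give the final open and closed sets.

step 1: expand (6,2) (f=8, h=7) → closed; open now [(6,1) g=2 f=8, (6,3) g=2 f=10, (7,1) g=1 f=8, (7,3) g=1 f=10]
step 2: expand (6,1) (f=8, h=6) → closed; open now [(5,1) g=3 f=8, (6,0) g=3 f=10, (6,3) g=2 f=10, (7,1) g=1 f=8, (7,3) g=1 f=10]

order=[(6,2) → (6,1)]; open=[(5,1) g=3 f=8, (6,0) g=3 f=10, (6,3) g=2 f=10, (7,1) g=1 f=8, (7,3) g=1 f=10]; closed=[(6,1), (6,2), (7,2)]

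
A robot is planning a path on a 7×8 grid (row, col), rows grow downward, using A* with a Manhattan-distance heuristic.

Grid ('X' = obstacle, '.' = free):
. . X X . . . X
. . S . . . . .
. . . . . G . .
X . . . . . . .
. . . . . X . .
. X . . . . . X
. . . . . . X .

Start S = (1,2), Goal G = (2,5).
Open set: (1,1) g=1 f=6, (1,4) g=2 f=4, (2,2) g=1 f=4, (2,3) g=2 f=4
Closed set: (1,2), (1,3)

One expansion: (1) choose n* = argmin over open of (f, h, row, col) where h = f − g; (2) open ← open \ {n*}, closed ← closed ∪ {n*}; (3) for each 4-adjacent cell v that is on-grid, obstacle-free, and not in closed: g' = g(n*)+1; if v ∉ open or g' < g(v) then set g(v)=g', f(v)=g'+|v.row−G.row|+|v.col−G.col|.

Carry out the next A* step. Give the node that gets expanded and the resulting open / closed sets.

step 1: expand (1,4) (f=4, h=2) → closed; open now [(0,4) g=3 f=6, (1,1) g=1 f=6, (1,5) g=3 f=4, (2,2) g=1 f=4, (2,3) g=2 f=4, (2,4) g=3 f=4]

expanded=(1,4); open=[(0,4) g=3 f=6, (1,1) g=1 f=6, (1,5) g=3 f=4, (2,2) g=1 f=4, (2,3) g=2 f=4, (2,4) g=3 f=4]; closed=[(1,2), (1,3), (1,4)]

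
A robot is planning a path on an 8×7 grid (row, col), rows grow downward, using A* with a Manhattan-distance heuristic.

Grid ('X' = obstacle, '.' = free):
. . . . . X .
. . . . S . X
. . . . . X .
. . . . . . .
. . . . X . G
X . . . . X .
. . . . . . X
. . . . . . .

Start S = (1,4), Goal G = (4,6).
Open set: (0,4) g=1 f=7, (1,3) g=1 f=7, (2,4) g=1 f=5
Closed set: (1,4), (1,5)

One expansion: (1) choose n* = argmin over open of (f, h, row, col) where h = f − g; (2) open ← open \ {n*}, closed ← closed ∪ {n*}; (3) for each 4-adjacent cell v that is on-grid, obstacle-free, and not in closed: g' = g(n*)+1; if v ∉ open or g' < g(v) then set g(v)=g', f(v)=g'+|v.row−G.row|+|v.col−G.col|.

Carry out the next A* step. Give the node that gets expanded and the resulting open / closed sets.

expanded=(2,4); open=[(0,4) g=1 f=7, (1,3) g=1 f=7, (2,3) g=2 f=7, (3,4) g=2 f=5]; closed=[(1,4), (1,5), (2,4)]

step 1: expand (2,4) (f=5, h=4) → closed; open now [(0,4) g=1 f=7, (1,3) g=1 f=7, (2,3) g=2 f=7, (3,4) g=2 f=5]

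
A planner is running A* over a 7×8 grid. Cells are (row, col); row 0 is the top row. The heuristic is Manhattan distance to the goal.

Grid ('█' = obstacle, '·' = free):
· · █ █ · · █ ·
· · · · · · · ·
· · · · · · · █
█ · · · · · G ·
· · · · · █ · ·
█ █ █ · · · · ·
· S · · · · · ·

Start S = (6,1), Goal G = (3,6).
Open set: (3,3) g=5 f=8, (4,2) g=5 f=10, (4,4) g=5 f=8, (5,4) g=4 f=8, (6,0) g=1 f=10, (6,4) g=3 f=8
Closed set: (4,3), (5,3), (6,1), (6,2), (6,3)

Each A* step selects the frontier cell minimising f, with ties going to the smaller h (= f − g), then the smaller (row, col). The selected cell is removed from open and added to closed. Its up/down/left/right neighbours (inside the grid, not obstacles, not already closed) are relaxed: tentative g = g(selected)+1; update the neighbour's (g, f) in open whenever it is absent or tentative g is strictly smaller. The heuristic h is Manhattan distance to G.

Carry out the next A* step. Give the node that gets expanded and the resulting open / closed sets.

step 1: expand (3,3) (f=8, h=3) → closed; open now [(2,3) g=6 f=10, (3,2) g=6 f=10, (3,4) g=6 f=8, (4,2) g=5 f=10, (4,4) g=5 f=8, (5,4) g=4 f=8, (6,0) g=1 f=10, (6,4) g=3 f=8]

expanded=(3,3); open=[(2,3) g=6 f=10, (3,2) g=6 f=10, (3,4) g=6 f=8, (4,2) g=5 f=10, (4,4) g=5 f=8, (5,4) g=4 f=8, (6,0) g=1 f=10, (6,4) g=3 f=8]; closed=[(3,3), (4,3), (5,3), (6,1), (6,2), (6,3)]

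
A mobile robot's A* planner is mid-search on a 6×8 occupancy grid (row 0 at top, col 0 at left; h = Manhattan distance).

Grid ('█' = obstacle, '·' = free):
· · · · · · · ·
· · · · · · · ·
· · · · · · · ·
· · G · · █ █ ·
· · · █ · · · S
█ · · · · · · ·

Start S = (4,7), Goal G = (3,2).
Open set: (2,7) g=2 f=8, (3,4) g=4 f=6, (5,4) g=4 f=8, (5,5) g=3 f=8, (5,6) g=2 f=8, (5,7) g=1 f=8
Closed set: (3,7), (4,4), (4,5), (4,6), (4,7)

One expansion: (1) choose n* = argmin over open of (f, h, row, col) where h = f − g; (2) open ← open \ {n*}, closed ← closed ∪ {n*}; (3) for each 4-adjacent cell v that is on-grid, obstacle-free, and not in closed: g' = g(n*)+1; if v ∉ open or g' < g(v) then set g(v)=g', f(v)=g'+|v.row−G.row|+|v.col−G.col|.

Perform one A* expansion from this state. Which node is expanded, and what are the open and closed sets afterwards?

expanded=(3,4); open=[(2,4) g=5 f=8, (2,7) g=2 f=8, (3,3) g=5 f=6, (5,4) g=4 f=8, (5,5) g=3 f=8, (5,6) g=2 f=8, (5,7) g=1 f=8]; closed=[(3,4), (3,7), (4,4), (4,5), (4,6), (4,7)]

step 1: expand (3,4) (f=6, h=2) → closed; open now [(2,4) g=5 f=8, (2,7) g=2 f=8, (3,3) g=5 f=6, (5,4) g=4 f=8, (5,5) g=3 f=8, (5,6) g=2 f=8, (5,7) g=1 f=8]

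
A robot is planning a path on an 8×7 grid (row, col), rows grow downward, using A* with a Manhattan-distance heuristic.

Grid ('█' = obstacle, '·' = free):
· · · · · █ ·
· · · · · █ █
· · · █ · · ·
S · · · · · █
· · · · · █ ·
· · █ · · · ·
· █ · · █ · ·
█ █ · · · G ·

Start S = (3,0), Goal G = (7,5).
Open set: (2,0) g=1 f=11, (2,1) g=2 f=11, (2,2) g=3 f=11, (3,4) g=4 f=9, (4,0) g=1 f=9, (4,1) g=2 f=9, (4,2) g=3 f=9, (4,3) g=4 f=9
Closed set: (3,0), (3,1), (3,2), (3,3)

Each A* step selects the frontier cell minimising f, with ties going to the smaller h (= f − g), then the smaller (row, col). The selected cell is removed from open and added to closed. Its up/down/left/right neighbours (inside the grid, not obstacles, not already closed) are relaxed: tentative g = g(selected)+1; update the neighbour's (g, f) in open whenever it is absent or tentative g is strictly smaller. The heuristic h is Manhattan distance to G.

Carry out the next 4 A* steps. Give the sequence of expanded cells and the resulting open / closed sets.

step 1: expand (3,4) (f=9, h=5) → closed; open now [(2,0) g=1 f=11, (2,1) g=2 f=11, (2,2) g=3 f=11, (2,4) g=5 f=11, (3,5) g=5 f=9, (4,0) g=1 f=9, (4,1) g=2 f=9, (4,2) g=3 f=9, (4,3) g=4 f=9, (4,4) g=5 f=9]
step 2: expand (3,5) (f=9, h=4) → closed; open now [(2,0) g=1 f=11, (2,1) g=2 f=11, (2,2) g=3 f=11, (2,4) g=5 f=11, (2,5) g=6 f=11, (4,0) g=1 f=9, (4,1) g=2 f=9, (4,2) g=3 f=9, (4,3) g=4 f=9, (4,4) g=5 f=9]
step 3: expand (4,4) (f=9, h=4) → closed; open now [(2,0) g=1 f=11, (2,1) g=2 f=11, (2,2) g=3 f=11, (2,4) g=5 f=11, (2,5) g=6 f=11, (4,0) g=1 f=9, (4,1) g=2 f=9, (4,2) g=3 f=9, (4,3) g=4 f=9, (5,4) g=6 f=9]
step 4: expand (5,4) (f=9, h=3) → closed; open now [(2,0) g=1 f=11, (2,1) g=2 f=11, (2,2) g=3 f=11, (2,4) g=5 f=11, (2,5) g=6 f=11, (4,0) g=1 f=9, (4,1) g=2 f=9, (4,2) g=3 f=9, (4,3) g=4 f=9, (5,3) g=7 f=11, (5,5) g=7 f=9]

order=[(3,4) → (3,5) → (4,4) → (5,4)]; open=[(2,0) g=1 f=11, (2,1) g=2 f=11, (2,2) g=3 f=11, (2,4) g=5 f=11, (2,5) g=6 f=11, (4,0) g=1 f=9, (4,1) g=2 f=9, (4,2) g=3 f=9, (4,3) g=4 f=9, (5,3) g=7 f=11, (5,5) g=7 f=9]; closed=[(3,0), (3,1), (3,2), (3,3), (3,4), (3,5), (4,4), (5,4)]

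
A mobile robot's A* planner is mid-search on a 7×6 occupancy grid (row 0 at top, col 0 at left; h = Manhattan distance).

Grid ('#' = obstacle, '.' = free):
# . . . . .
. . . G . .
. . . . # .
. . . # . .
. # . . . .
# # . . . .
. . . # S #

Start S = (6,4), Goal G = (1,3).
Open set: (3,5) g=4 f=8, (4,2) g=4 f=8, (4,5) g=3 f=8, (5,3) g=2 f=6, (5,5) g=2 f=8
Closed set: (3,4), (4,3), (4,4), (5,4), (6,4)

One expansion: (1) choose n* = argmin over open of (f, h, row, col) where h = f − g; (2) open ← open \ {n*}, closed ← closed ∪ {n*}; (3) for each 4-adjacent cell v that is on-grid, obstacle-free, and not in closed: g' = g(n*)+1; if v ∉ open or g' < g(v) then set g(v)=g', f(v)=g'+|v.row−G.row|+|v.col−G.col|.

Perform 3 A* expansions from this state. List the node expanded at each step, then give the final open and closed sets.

order=[(5,3) → (3,5) → (2,5)]; open=[(1,5) g=6 f=8, (4,2) g=4 f=8, (4,5) g=3 f=8, (5,2) g=3 f=8, (5,5) g=2 f=8]; closed=[(2,5), (3,4), (3,5), (4,3), (4,4), (5,3), (5,4), (6,4)]

step 1: expand (5,3) (f=6, h=4) → closed; open now [(3,5) g=4 f=8, (4,2) g=4 f=8, (4,5) g=3 f=8, (5,2) g=3 f=8, (5,5) g=2 f=8]
step 2: expand (3,5) (f=8, h=4) → closed; open now [(2,5) g=5 f=8, (4,2) g=4 f=8, (4,5) g=3 f=8, (5,2) g=3 f=8, (5,5) g=2 f=8]
step 3: expand (2,5) (f=8, h=3) → closed; open now [(1,5) g=6 f=8, (4,2) g=4 f=8, (4,5) g=3 f=8, (5,2) g=3 f=8, (5,5) g=2 f=8]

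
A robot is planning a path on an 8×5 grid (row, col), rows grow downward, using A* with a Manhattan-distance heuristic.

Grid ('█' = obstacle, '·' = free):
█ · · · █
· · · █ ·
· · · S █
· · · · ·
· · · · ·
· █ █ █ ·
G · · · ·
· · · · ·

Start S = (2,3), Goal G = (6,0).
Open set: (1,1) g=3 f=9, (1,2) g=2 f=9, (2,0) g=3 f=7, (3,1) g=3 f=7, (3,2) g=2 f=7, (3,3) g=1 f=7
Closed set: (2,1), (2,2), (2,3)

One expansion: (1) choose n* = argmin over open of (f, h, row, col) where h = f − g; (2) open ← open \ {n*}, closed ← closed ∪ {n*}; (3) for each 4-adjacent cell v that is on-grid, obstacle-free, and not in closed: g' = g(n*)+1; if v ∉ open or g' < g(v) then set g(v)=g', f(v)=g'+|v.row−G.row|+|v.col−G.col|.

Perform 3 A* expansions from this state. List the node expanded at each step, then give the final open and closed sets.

step 1: expand (2,0) (f=7, h=4) → closed; open now [(1,0) g=4 f=9, (1,1) g=3 f=9, (1,2) g=2 f=9, (3,0) g=4 f=7, (3,1) g=3 f=7, (3,2) g=2 f=7, (3,3) g=1 f=7]
step 2: expand (3,0) (f=7, h=3) → closed; open now [(1,0) g=4 f=9, (1,1) g=3 f=9, (1,2) g=2 f=9, (3,1) g=3 f=7, (3,2) g=2 f=7, (3,3) g=1 f=7, (4,0) g=5 f=7]
step 3: expand (4,0) (f=7, h=2) → closed; open now [(1,0) g=4 f=9, (1,1) g=3 f=9, (1,2) g=2 f=9, (3,1) g=3 f=7, (3,2) g=2 f=7, (3,3) g=1 f=7, (4,1) g=6 f=9, (5,0) g=6 f=7]

order=[(2,0) → (3,0) → (4,0)]; open=[(1,0) g=4 f=9, (1,1) g=3 f=9, (1,2) g=2 f=9, (3,1) g=3 f=7, (3,2) g=2 f=7, (3,3) g=1 f=7, (4,1) g=6 f=9, (5,0) g=6 f=7]; closed=[(2,0), (2,1), (2,2), (2,3), (3,0), (4,0)]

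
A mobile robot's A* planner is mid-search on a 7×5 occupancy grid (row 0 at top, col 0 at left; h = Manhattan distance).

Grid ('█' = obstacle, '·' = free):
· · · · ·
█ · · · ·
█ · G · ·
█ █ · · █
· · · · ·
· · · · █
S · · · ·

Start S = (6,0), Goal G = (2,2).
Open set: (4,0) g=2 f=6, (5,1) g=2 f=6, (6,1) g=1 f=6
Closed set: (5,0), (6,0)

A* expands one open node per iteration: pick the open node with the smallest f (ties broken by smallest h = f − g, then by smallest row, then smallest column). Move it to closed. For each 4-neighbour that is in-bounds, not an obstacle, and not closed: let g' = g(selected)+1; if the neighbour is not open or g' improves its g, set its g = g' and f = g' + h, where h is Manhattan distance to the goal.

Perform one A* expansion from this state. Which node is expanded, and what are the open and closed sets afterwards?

step 1: expand (4,0) (f=6, h=4) → closed; open now [(4,1) g=3 f=6, (5,1) g=2 f=6, (6,1) g=1 f=6]

expanded=(4,0); open=[(4,1) g=3 f=6, (5,1) g=2 f=6, (6,1) g=1 f=6]; closed=[(4,0), (5,0), (6,0)]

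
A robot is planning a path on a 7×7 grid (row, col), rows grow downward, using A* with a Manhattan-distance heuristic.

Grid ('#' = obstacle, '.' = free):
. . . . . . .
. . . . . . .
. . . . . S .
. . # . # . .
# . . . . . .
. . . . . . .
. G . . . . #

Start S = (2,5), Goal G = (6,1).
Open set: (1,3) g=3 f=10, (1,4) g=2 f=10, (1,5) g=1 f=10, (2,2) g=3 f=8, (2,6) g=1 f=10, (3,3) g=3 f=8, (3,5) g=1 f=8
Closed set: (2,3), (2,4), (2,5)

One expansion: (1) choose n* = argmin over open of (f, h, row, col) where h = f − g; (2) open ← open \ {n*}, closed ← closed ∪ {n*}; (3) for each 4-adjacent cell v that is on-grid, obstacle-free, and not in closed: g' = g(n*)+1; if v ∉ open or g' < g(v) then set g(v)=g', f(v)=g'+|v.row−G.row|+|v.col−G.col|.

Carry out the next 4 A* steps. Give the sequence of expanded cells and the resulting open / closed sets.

step 1: expand (2,2) (f=8, h=5) → closed; open now [(1,2) g=4 f=10, (1,3) g=3 f=10, (1,4) g=2 f=10, (1,5) g=1 f=10, (2,1) g=4 f=8, (2,6) g=1 f=10, (3,3) g=3 f=8, (3,5) g=1 f=8]
step 2: expand (2,1) (f=8, h=4) → closed; open now [(1,1) g=5 f=10, (1,2) g=4 f=10, (1,3) g=3 f=10, (1,4) g=2 f=10, (1,5) g=1 f=10, (2,0) g=5 f=10, (2,6) g=1 f=10, (3,1) g=5 f=8, (3,3) g=3 f=8, (3,5) g=1 f=8]
step 3: expand (3,1) (f=8, h=3) → closed; open now [(1,1) g=5 f=10, (1,2) g=4 f=10, (1,3) g=3 f=10, (1,4) g=2 f=10, (1,5) g=1 f=10, (2,0) g=5 f=10, (2,6) g=1 f=10, (3,0) g=6 f=10, (3,3) g=3 f=8, (3,5) g=1 f=8, (4,1) g=6 f=8]
step 4: expand (4,1) (f=8, h=2) → closed; open now [(1,1) g=5 f=10, (1,2) g=4 f=10, (1,3) g=3 f=10, (1,4) g=2 f=10, (1,5) g=1 f=10, (2,0) g=5 f=10, (2,6) g=1 f=10, (3,0) g=6 f=10, (3,3) g=3 f=8, (3,5) g=1 f=8, (4,2) g=7 f=10, (5,1) g=7 f=8]

order=[(2,2) → (2,1) → (3,1) → (4,1)]; open=[(1,1) g=5 f=10, (1,2) g=4 f=10, (1,3) g=3 f=10, (1,4) g=2 f=10, (1,5) g=1 f=10, (2,0) g=5 f=10, (2,6) g=1 f=10, (3,0) g=6 f=10, (3,3) g=3 f=8, (3,5) g=1 f=8, (4,2) g=7 f=10, (5,1) g=7 f=8]; closed=[(2,1), (2,2), (2,3), (2,4), (2,5), (3,1), (4,1)]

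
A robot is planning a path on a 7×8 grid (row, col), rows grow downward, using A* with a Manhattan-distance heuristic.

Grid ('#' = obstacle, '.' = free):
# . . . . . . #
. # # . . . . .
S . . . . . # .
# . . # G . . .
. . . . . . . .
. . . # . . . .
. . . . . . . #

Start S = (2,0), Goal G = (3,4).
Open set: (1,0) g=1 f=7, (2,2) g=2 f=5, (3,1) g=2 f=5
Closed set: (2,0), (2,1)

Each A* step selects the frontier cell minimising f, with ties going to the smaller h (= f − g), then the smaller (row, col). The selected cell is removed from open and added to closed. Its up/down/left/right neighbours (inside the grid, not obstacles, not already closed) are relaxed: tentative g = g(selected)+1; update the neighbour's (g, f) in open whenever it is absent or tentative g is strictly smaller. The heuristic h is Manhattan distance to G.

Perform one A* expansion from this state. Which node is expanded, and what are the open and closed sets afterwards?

expanded=(2,2); open=[(1,0) g=1 f=7, (2,3) g=3 f=5, (3,1) g=2 f=5, (3,2) g=3 f=5]; closed=[(2,0), (2,1), (2,2)]

step 1: expand (2,2) (f=5, h=3) → closed; open now [(1,0) g=1 f=7, (2,3) g=3 f=5, (3,1) g=2 f=5, (3,2) g=3 f=5]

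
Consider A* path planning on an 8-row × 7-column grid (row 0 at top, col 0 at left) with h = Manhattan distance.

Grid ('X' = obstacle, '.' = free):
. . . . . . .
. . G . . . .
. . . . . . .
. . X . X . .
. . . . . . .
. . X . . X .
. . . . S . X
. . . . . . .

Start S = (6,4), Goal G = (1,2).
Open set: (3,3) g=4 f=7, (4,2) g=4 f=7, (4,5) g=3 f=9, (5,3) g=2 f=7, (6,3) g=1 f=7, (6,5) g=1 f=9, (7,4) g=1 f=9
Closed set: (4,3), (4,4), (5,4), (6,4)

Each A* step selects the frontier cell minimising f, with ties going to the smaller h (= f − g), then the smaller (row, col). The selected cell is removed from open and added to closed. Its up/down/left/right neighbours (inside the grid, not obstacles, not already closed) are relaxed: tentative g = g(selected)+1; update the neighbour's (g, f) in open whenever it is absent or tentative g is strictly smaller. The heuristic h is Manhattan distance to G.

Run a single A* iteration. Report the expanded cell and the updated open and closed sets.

expanded=(3,3); open=[(2,3) g=5 f=7, (4,2) g=4 f=7, (4,5) g=3 f=9, (5,3) g=2 f=7, (6,3) g=1 f=7, (6,5) g=1 f=9, (7,4) g=1 f=9]; closed=[(3,3), (4,3), (4,4), (5,4), (6,4)]

step 1: expand (3,3) (f=7, h=3) → closed; open now [(2,3) g=5 f=7, (4,2) g=4 f=7, (4,5) g=3 f=9, (5,3) g=2 f=7, (6,3) g=1 f=7, (6,5) g=1 f=9, (7,4) g=1 f=9]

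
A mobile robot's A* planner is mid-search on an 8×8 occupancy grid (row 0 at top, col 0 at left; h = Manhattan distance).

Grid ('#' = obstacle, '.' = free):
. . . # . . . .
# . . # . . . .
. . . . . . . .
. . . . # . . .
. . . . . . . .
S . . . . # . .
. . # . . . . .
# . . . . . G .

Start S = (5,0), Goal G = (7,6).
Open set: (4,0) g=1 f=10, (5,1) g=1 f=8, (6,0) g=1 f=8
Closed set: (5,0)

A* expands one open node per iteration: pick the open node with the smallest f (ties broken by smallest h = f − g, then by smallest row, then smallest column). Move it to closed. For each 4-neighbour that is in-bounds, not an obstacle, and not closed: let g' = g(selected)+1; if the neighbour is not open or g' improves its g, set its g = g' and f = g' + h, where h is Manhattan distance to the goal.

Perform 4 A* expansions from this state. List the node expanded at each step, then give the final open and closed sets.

order=[(5,1) → (5,2) → (5,3) → (5,4)]; open=[(4,0) g=1 f=10, (4,1) g=2 f=10, (4,2) g=3 f=10, (4,3) g=4 f=10, (4,4) g=5 f=10, (6,0) g=1 f=8, (6,1) g=2 f=8, (6,3) g=4 f=8, (6,4) g=5 f=8]; closed=[(5,0), (5,1), (5,2), (5,3), (5,4)]

step 1: expand (5,1) (f=8, h=7) → closed; open now [(4,0) g=1 f=10, (4,1) g=2 f=10, (5,2) g=2 f=8, (6,0) g=1 f=8, (6,1) g=2 f=8]
step 2: expand (5,2) (f=8, h=6) → closed; open now [(4,0) g=1 f=10, (4,1) g=2 f=10, (4,2) g=3 f=10, (5,3) g=3 f=8, (6,0) g=1 f=8, (6,1) g=2 f=8]
step 3: expand (5,3) (f=8, h=5) → closed; open now [(4,0) g=1 f=10, (4,1) g=2 f=10, (4,2) g=3 f=10, (4,3) g=4 f=10, (5,4) g=4 f=8, (6,0) g=1 f=8, (6,1) g=2 f=8, (6,3) g=4 f=8]
step 4: expand (5,4) (f=8, h=4) → closed; open now [(4,0) g=1 f=10, (4,1) g=2 f=10, (4,2) g=3 f=10, (4,3) g=4 f=10, (4,4) g=5 f=10, (6,0) g=1 f=8, (6,1) g=2 f=8, (6,3) g=4 f=8, (6,4) g=5 f=8]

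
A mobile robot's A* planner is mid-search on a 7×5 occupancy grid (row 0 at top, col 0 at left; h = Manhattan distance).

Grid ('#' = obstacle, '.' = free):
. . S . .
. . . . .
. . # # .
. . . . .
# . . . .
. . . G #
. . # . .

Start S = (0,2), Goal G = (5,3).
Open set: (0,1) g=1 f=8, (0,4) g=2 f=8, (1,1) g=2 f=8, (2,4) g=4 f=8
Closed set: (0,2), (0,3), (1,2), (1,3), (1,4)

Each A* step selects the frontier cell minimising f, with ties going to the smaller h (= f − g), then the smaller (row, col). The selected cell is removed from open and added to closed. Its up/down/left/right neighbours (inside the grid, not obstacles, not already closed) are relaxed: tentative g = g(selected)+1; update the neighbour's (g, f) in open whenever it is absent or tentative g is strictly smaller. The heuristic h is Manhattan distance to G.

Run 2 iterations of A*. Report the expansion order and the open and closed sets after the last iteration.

step 1: expand (2,4) (f=8, h=4) → closed; open now [(0,1) g=1 f=8, (0,4) g=2 f=8, (1,1) g=2 f=8, (3,4) g=5 f=8]
step 2: expand (3,4) (f=8, h=3) → closed; open now [(0,1) g=1 f=8, (0,4) g=2 f=8, (1,1) g=2 f=8, (3,3) g=6 f=8, (4,4) g=6 f=8]

order=[(2,4) → (3,4)]; open=[(0,1) g=1 f=8, (0,4) g=2 f=8, (1,1) g=2 f=8, (3,3) g=6 f=8, (4,4) g=6 f=8]; closed=[(0,2), (0,3), (1,2), (1,3), (1,4), (2,4), (3,4)]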